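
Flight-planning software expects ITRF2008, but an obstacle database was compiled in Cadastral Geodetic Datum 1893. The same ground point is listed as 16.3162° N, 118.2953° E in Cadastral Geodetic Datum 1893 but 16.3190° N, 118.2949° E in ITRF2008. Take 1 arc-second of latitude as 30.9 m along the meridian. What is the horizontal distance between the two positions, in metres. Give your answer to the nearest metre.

314 m

Δφ = 16.3190° − 16.3162° = +0.0028°; Δλ = 118.2949° − 118.2953° = -0.0004°.
1° of latitude = 3600 × 30.90 = 111240 m.
ΔN = Δφ × 111240 = 311.5 m; ΔE = Δλ × 111240 × cos(16.3162°) = -0.0004 × 111240 × 0.959726 = -42.7 m.
Distance = √(ΔE² + ΔN²) = √((-42.7)² + 311.5²) = 314.4 m.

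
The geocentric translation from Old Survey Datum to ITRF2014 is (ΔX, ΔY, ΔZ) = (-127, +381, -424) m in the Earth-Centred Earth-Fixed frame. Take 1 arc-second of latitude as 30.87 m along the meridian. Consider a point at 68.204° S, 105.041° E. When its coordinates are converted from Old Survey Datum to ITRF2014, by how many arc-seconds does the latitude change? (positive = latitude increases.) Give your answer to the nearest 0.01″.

sin φ = -0.928512, cos φ = 0.371303, sin λ = 0.965740, cos λ = -0.259510.
North component: ΔN = −sin φ cos λ·ΔX − sin φ sin λ·ΔY + cos φ·ΔZ = −(-0.928512)(-0.259510)(-127) − (-0.928512)(0.965740)(381) + (0.371303)(-424) = 214.81 m.
1° of latitude spans 3600 × 30.87 = 111132 m, so Δφ = 214.81 / 111132 × 3600 = 6.959″.

Δφ = 6.96″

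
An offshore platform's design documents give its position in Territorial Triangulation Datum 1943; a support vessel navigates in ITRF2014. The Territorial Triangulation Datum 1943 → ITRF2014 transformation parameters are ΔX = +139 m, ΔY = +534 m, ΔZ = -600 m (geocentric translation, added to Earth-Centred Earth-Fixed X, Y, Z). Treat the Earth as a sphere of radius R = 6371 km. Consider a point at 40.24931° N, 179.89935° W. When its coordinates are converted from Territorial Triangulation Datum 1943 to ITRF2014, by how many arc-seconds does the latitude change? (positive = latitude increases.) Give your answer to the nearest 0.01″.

Δφ = -11.90″

sin φ = 0.646115, cos φ = 0.763240, sin λ = -0.001757, cos λ = -0.999998.
North component: ΔN = −sin φ cos λ·ΔX − sin φ sin λ·ΔY + cos φ·ΔZ = −(0.646115)(-0.999998)(139) − (0.646115)(-0.001757)(534) + (0.763240)(-600) = -367.53 m.
1° of latitude spans πR/180 = 111195 m, so Δφ = -367.53 / 111195 × 3600 = -11.899″.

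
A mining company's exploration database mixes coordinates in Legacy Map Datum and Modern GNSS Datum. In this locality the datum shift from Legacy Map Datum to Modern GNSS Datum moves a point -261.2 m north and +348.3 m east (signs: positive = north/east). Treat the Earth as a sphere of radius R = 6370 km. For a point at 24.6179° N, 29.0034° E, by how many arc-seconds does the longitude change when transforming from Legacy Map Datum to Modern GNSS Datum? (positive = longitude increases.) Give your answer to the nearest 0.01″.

Δλ = 12.41″

At latitude 24.6179°, cos φ = 0.909106.
One radian of longitude at latitude φ spans R cos φ, so Δλ = ΔE / (R cos φ) = 348.3 / (6370000 × 0.909106) = 6.0145e-05 rad = 12.406″.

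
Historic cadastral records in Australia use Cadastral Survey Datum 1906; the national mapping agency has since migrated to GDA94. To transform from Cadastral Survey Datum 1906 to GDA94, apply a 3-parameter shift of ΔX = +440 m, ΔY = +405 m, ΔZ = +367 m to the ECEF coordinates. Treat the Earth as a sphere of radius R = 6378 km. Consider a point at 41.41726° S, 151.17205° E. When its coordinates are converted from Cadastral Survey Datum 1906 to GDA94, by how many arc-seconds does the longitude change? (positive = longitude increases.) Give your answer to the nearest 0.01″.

sin φ = -0.661538, cos φ = 0.749912, sin λ = 0.482181, cos λ = -0.876072.
East component: ΔE = −sin λ·ΔX + cos λ·ΔY = −(0.482181)(440) + (-0.876072)(405) = -566.97 m.
1° of latitude spans πR/180 = 111317 m; at latitude φ, 1° of longitude spans that × cos φ = 83478.0 m, so Δλ = -566.97 / 83478.0 × 3600 = -24.451″.

Δλ = -24.45″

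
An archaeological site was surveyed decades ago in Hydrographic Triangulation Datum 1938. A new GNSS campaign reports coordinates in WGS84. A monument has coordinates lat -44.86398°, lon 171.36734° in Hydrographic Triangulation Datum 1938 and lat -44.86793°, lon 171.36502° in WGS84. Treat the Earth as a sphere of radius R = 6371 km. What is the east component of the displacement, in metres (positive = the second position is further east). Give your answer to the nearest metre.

ΔE = -183 m

Δφ = -44.86793° − -44.86398° = -0.00395°; Δλ = 171.36502° − 171.36734° = -0.00232°.
1° along a meridian = πR/180 = 111195 m.
ΔN = Δφ × 111195 = -439.2 m; ΔE = Δλ × 111195 × cos(-44.86398°) = -0.00232 × 111195 × 0.708783 = -182.8 m.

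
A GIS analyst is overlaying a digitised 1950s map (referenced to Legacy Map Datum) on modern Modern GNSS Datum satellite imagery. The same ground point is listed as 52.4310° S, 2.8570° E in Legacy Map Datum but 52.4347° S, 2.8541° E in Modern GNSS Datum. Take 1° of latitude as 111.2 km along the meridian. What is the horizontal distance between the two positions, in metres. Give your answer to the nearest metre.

Δφ = -52.4347° − -52.4310° = -0.0037°; Δλ = 2.8541° − 2.8570° = -0.0029°.
ΔN = Δφ × 111200 = -411.4 m; ΔE = Δλ × 111200 × cos(-52.4310°) = -0.0029 × 111200 × 0.609716 = -196.6 m.
Distance = √(ΔE² + ΔN²) = √((-196.6)² + (-411.4)²) = 456.0 m.

456 m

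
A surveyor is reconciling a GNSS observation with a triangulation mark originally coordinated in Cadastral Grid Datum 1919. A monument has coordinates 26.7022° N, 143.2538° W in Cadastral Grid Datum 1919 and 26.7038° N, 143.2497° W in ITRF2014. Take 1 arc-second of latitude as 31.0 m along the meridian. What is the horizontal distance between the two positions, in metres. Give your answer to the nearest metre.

Δφ = 26.7038° − 26.7022° = +0.0016°; Δλ = -143.2497° − -143.2538° = +0.0041°.
1° of latitude = 3600 × 31.00 = 111600 m.
ΔN = Δφ × 111600 = 178.6 m; ΔE = Δλ × 111600 × cos(26.7022°) = +0.0041 × 111600 × 0.893354 = 408.8 m.
Distance = √(ΔE² + ΔN²) = √(408.8² + 178.6²) = 446.1 m.

446 m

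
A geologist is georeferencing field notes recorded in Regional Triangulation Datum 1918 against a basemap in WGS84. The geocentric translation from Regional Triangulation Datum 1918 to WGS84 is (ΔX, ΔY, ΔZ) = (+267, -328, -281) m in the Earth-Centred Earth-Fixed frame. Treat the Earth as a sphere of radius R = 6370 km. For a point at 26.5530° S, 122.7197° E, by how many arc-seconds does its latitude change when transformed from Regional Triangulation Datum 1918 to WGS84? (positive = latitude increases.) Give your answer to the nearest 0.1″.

sin φ = -0.447025, cos φ = 0.894521, sin λ = 0.841325, cos λ = -0.540530.
North component: ΔN = −sin φ cos λ·ΔX − sin φ sin λ·ΔY + cos φ·ΔZ = −(-0.447025)(-0.540530)(267) − (-0.447025)(0.841325)(-328) + (0.894521)(-281) = -439.23 m.
1° of latitude spans πR/180 = 111177 m, so Δφ = -439.23 / 111177 × 3600 = -14.223″.

Δφ = -14.2″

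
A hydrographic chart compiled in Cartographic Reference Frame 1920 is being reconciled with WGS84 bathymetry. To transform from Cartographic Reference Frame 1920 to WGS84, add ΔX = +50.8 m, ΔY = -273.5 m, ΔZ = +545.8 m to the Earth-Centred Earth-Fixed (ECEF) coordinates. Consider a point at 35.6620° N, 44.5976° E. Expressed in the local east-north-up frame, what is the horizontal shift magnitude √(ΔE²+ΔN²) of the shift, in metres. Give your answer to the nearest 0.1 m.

The local east axis at (φ, λ) is (−sin λ, cos λ, 0), so ΔE = −sin(44.5976°)·50.8 + cos(44.5976°)·(-273.5) = -230.42 m.
The local north axis is (−sin φ cos λ, −sin φ sin λ, cos φ), giving ΔN = -21.089 + 111.954 + 443.446 = 534.31 m.
Horizontal magnitude = √(ΔE² + ΔN²) = √((-230.42)² + 534.31²) = 581.88 m.

581.9 m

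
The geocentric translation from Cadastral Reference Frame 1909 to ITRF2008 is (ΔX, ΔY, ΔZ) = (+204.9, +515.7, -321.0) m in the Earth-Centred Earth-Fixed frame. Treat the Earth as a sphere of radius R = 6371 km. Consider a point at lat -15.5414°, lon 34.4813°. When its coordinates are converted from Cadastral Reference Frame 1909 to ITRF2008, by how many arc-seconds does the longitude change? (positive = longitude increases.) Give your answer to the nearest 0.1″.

sin φ = -0.267935, cos φ = 0.963437, sin λ = 0.566137, cos λ = 0.824311.
East component: ΔE = −sin λ·ΔX + cos λ·ΔY = −(0.566137)(204.9) + (0.824311)(515.7) = 309.10 m.
1° of latitude spans πR/180 = 111195 m; at latitude φ, 1° of longitude spans that × cos φ = 107129.3 m, so Δλ = 309.10 / 107129.3 × 3600 = 10.387″.

Δλ = 10.4″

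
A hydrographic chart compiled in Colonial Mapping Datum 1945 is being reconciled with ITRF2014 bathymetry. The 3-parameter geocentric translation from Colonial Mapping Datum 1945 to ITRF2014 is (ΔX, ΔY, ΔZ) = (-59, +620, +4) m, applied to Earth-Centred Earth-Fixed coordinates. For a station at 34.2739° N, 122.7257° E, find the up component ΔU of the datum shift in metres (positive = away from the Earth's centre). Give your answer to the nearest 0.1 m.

The local up (radial) axis is (cos φ cos λ, cos φ sin λ, sin φ), giving ΔU = 26.358 + 431.015 + 2.253 = 459.63 m.

ΔU = 459.6 m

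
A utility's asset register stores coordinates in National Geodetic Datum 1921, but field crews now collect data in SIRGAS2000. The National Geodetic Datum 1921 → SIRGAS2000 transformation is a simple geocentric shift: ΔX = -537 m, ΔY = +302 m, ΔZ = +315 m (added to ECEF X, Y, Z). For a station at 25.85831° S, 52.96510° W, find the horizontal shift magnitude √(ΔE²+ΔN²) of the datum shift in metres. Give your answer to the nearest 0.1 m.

249.6 m

The local east axis at (φ, λ) is (−sin λ, cos λ, 0), so ΔE = −sin(-52.96510°)·(-537) + cos(-52.96510°)·302 = -246.78 m.
The local north axis is (−sin φ cos λ, −sin φ sin λ, cos φ), giving ΔN = -141.066 − 105.145 + 283.461 = 37.25 m.
Horizontal magnitude = √(ΔE² + ΔN²) = √((-246.78)² + 37.25²) = 249.57 m.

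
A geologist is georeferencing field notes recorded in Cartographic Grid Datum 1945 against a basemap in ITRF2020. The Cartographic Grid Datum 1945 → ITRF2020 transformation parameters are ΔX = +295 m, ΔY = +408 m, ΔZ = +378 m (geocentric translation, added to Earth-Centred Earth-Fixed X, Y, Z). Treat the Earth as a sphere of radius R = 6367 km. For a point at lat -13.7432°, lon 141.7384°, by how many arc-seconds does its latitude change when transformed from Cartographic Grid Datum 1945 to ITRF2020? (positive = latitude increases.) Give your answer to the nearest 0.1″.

sin φ = -0.237571, cos φ = 0.971370, sin λ = 0.619253, cos λ = -0.785192.
North component: ΔN = −sin φ cos λ·ΔX − sin φ sin λ·ΔY + cos φ·ΔZ = −(-0.237571)(-0.785192)(295) − (-0.237571)(0.619253)(408) + (0.971370)(378) = 372.17 m.
1° of latitude spans πR/180 = 111125 m, so Δφ = 372.17 / 111125 × 3600 = 12.057″.

Δφ = 12.1″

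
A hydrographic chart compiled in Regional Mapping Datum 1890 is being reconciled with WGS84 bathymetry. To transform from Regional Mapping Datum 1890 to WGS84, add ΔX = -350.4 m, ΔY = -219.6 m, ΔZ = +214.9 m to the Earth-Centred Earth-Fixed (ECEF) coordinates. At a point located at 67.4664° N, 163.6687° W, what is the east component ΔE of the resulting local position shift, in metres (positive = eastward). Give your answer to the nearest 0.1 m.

ΔE = 112.2 m

At φ = 67.4664°, λ = -163.6687°: sin φ = 0.923655, cos φ = 0.383225, sin λ = -0.281191, cos λ = -0.959652.
ΔE = −sin λ·ΔX + cos λ·ΔY = −(-0.281191)·(-350.4) + (-0.959652)·(-219.6) = 112.21 m.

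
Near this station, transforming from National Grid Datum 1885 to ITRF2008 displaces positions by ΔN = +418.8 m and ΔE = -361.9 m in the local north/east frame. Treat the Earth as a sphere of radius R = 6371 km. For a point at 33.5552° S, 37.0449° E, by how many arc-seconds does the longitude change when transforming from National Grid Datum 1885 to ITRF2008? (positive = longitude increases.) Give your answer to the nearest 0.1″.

At latitude -33.5552°, cos φ = 0.833354.
One radian of longitude at latitude φ spans R cos φ, so Δλ = ΔE / (R cos φ) = -361.9 / (6371000 × 0.833354) = -6.8163e-05 rad = -14.060″.

Δλ = -14.1″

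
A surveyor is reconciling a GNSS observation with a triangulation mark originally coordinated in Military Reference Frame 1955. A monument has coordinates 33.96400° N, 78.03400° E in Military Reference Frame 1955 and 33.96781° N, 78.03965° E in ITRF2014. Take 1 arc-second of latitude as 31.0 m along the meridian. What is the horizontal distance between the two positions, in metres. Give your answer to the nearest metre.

Δφ = 33.96781° − 33.96400° = +0.00381°; Δλ = 78.03965° − 78.03400° = +0.00565°.
1° of latitude = 3600 × 31.00 = 111600 m.
ΔN = Δφ × 111600 = 425.2 m; ΔE = Δλ × 111600 × cos(33.96400°) = +0.00565 × 111600 × 0.829389 = 523.0 m.
Distance = √(ΔE² + ΔN²) = √(523.0² + 425.2²) = 674.0 m.

674 m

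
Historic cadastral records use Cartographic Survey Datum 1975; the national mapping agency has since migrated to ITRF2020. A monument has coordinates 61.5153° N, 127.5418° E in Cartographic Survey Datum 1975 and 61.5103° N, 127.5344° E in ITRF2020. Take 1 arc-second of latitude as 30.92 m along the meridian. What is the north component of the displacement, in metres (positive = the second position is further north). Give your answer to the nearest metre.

ΔN = -557 m

Δφ = 61.5103° − 61.5153° = -0.0050°; Δλ = 127.5344° − 127.5418° = -0.0074°.
1° of latitude = 3600 × 30.92 = 111312 m.
ΔN = Δφ × 111312 = -556.6 m; ΔE = Δλ × 111312 × cos(61.5153°) = -0.0074 × 111312 × 0.476924 = -392.8 m.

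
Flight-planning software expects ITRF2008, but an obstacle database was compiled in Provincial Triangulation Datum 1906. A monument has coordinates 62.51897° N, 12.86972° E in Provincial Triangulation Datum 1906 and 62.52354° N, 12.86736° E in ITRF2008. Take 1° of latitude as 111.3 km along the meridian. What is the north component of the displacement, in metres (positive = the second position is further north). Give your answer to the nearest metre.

Δφ = 62.52354° − 62.51897° = +0.00457°; Δλ = 12.86736° − 12.86972° = -0.00236°.
ΔN = Δφ × 111300 = 508.6 m; ΔE = Δλ × 111300 × cos(62.51897°) = -0.00236 × 111300 × 0.461455 = -121.2 m.

ΔN = 509 m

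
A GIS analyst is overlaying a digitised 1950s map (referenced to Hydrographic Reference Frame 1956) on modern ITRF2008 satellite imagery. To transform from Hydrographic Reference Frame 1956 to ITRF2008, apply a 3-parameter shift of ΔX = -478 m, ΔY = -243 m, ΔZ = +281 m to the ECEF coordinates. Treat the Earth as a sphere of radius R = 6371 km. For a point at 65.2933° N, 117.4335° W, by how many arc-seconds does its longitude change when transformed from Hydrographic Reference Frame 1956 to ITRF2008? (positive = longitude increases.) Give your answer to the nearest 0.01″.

sin φ = 0.908459, cos φ = 0.417973, sin λ = -0.887546, cos λ = -0.460719.
East component: ΔE = −sin λ·ΔX + cos λ·ΔY = −(-0.887546)(-478) + (-0.460719)(-243) = -312.29 m.
1° of latitude spans πR/180 = 111195 m; at latitude φ, 1° of longitude spans that × cos φ = 46476.5 m, so Δλ = -312.29 / 46476.5 × 3600 = -24.190″.

Δλ = -24.19″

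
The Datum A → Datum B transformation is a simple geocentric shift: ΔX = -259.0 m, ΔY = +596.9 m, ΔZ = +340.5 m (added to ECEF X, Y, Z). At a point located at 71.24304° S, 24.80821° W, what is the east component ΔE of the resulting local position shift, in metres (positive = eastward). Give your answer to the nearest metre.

At φ = -71.24304°, λ = -24.80821°: sin φ = -0.946891, cos φ = 0.321554, sin λ = -0.419582, cos λ = 0.907717.
ΔE = −sin λ·ΔX + cos λ·ΔY = −(-0.419582)·(-259.0) + (0.907717)·(596.9) = 433.14 m.

ΔE = 433 m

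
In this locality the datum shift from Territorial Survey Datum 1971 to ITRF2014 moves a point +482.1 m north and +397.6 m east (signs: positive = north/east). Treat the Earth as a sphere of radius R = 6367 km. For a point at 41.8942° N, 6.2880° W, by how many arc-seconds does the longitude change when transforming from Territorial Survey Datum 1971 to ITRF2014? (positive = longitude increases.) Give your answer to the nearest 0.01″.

At latitude 41.8942°, cos φ = 0.744379.
One radian of longitude at latitude φ spans R cos φ, so Δλ = ΔE / (R cos φ) = 397.6 / (6367000 × 0.744379) = 8.3891e-05 rad = 17.304″.

Δλ = 17.30″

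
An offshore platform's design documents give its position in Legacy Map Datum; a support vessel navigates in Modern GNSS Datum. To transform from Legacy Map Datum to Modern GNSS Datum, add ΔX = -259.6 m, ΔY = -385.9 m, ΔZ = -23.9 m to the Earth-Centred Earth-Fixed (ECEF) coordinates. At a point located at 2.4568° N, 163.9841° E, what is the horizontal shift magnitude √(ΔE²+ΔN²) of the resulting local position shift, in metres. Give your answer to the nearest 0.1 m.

The local east axis at (φ, λ) is (−sin λ, cos λ, 0), so ΔE = −sin(163.9841°)·(-259.6) + cos(163.9841°)·(-385.9) = 442.55 m.
The local north axis is (−sin φ cos λ, −sin φ sin λ, cos φ), giving ΔN = -10.696 + 4.564 − 23.878 = -30.01 m.
Horizontal magnitude = √(ΔE² + ΔN²) = √(442.55² + (-30.01)²) = 443.56 m.

443.6 m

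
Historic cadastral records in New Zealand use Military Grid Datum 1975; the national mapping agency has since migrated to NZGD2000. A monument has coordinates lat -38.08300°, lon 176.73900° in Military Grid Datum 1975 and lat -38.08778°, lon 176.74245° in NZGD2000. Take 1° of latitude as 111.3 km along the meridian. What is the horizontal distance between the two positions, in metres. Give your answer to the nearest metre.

Δφ = -38.08778° − -38.08300° = -0.00478°; Δλ = 176.74245° − 176.73900° = +0.00345°.
ΔN = Δφ × 111300 = -532.0 m; ΔE = Δλ × 111300 × cos(-38.08300°) = +0.00345 × 111300 × 0.787118 = 302.2 m.
Distance = √(ΔE² + ΔN²) = √(302.2² + (-532.0)²) = 611.9 m.

612 m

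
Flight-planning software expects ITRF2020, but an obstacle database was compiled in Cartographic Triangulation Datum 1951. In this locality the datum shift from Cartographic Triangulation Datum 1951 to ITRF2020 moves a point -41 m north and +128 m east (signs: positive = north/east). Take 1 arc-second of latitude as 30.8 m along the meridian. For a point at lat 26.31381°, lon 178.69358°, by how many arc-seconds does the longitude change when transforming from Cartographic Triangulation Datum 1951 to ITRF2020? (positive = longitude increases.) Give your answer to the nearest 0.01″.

Δλ = 4.64″

At latitude 26.31381°, cos φ = 0.896380.
1″ of longitude at this latitude = 30.80 × cos φ = 27.6085 m, so Δλ = 128.0 / 27.6085 = 4.636″.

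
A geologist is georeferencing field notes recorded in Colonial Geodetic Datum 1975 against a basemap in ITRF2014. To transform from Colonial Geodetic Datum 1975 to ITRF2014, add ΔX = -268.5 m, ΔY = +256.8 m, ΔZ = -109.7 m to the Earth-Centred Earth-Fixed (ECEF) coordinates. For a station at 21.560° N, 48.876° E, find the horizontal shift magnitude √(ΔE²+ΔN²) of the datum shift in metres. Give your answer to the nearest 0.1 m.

386.6 m

The local east axis at (φ, λ) is (−sin λ, cos λ, 0), so ΔE = −sin(48.876°)·(-268.5) + cos(48.876°)·256.8 = 371.15 m.
The local north axis is (−sin φ cos λ, −sin φ sin λ, cos φ), giving ΔN = 64.892 − 71.086 − 102.025 = -108.22 m.
Horizontal magnitude = √(ΔE² + ΔN²) = √(371.15² + (-108.22)²) = 386.61 m.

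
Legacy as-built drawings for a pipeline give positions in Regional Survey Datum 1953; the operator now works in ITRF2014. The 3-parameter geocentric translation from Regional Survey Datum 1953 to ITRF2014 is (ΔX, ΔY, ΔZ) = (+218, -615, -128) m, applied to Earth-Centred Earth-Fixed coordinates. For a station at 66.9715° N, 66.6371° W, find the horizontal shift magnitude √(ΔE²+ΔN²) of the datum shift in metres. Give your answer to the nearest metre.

The local east axis at (φ, λ) is (−sin λ, cos λ, 0), so ΔE = −sin(-66.6371°)·218 + cos(-66.6371°)·(-615) = -43.75 m.
The local north axis is (−sin φ cos λ, −sin φ sin λ, cos φ), giving ΔN = -79.560 − 519.586 − 50.072 = -649.22 m.
Horizontal magnitude = √(ΔE² + ΔN²) = √((-43.75)² + (-649.22)²) = 650.69 m.

651 m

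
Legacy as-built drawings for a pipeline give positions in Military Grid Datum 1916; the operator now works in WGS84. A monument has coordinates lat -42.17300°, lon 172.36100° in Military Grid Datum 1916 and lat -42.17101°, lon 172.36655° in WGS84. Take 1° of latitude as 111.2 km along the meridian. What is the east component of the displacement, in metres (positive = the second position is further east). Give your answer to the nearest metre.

Δφ = -42.17101° − -42.17300° = +0.00199°; Δλ = 172.36655° − 172.36100° = +0.00555°.
ΔN = Δφ × 111200 = 221.3 m; ΔE = Δλ × 111200 × cos(-42.17300°) = +0.00555 × 111200 × 0.741121 = 457.4 m.

ΔE = 457 m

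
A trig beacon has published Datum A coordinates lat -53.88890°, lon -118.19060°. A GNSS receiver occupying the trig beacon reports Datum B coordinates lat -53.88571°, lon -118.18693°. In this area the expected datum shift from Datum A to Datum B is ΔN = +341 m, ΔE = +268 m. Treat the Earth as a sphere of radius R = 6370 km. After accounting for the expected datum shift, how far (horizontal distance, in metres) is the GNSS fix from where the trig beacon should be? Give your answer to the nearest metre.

Observed coordinate differences: Δφ = +0.00319°, Δλ = +0.00367°.
Converting to metres (1° lat = 111177 m, cos φ = 0.589353): observed ΔN = 354.7 m, observed ΔE = 240.5 m.
Subtracting the expected shift leaves a residual of 354.7 − (341) = 13.7 m north and 240.5 − (268) = -27.5 m east.
Residual distance = √(13.7² + (-27.5)²) = 30.7 m.

31 m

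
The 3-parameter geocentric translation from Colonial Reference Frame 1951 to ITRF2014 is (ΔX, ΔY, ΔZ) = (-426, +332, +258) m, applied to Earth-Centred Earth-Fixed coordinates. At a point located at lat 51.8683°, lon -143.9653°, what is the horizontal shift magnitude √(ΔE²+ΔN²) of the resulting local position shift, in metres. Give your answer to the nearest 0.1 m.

520.8 m

At φ = 51.8683°, λ = -143.9653°: sin φ = 0.786594, cos φ = 0.617471, sin λ = -0.588275, cos λ = -0.808661.
ΔE = −sin λ·ΔX + cos λ·ΔY = −(-0.588275)·(-426) + (-0.808661)·(332) = -519.08 m.
ΔN = −sin φ cos λ·ΔX − sin φ sin λ·ΔY + cos φ·ΔZ = −(0.786594)(-0.808661)(-426) − (0.786594)(-0.588275)(332) + (0.617471)(258) = 41.96 m.
Horizontal magnitude = √(ΔE² + ΔN²) = √((-519.08)² + 41.96²) = 520.77 m.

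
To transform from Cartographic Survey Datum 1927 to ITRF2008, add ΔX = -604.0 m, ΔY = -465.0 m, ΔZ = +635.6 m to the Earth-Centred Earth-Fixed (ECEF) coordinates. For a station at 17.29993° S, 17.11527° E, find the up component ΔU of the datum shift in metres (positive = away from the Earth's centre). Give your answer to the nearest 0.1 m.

ΔU = -870.8 m

At φ = -17.29993°, λ = 17.11527°: sin φ = -0.297374, cos φ = 0.954761, sin λ = 0.294295, cos λ = 0.955715.
ΔU = cos φ cos λ·ΔX + cos φ sin λ·ΔY + sin φ·ΔZ = (0.954761)(0.955715)(-604.0) + (0.954761)(0.294295)(-465.0) + (-0.297374)(635.6) = -870.80 m.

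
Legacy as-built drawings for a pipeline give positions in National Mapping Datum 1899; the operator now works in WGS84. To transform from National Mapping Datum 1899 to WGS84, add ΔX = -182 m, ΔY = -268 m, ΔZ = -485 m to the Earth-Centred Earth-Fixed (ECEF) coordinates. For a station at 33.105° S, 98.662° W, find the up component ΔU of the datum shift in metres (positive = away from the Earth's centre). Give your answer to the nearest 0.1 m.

At φ = -33.105°, λ = -98.662°: sin φ = -0.546175, cos φ = 0.837671, sin λ = -0.988594, cos λ = -0.150605.
ΔU = cos φ cos λ·ΔX + cos φ sin λ·ΔY + sin φ·ΔZ = (0.837671)(-0.150605)(-182) + (0.837671)(-0.988594)(-268) + (-0.546175)(-485) = 509.79 m.

ΔU = 509.8 m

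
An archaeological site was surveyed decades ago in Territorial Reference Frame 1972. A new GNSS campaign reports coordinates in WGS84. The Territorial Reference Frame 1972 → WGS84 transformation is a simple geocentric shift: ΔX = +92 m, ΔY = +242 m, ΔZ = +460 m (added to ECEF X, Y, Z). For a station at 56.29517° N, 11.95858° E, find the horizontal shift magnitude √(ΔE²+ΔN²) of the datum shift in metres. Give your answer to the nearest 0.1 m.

258.1 m

At φ = 56.29517°, λ = 11.95858°: sin φ = 0.831907, cos φ = 0.554915, sin λ = 0.207205, cos λ = 0.978298.
ΔE = −sin λ·ΔX + cos λ·ΔY = −(0.207205)·(92) + (0.978298)·(242) = 217.69 m.
ΔN = −sin φ cos λ·ΔX − sin φ sin λ·ΔY + cos φ·ΔZ = −(0.831907)(0.978298)(92) − (0.831907)(0.207205)(242) + (0.554915)(460) = 138.67 m.
Horizontal magnitude = √(ΔE² + ΔN²) = √(217.69² + 138.67²) = 258.10 m.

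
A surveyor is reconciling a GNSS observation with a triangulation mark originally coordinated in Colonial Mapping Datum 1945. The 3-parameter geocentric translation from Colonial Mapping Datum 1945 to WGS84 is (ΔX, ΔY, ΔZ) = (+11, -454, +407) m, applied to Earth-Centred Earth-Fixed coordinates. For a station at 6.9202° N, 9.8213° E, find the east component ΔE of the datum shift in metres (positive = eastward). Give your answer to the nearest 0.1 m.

ΔE = -449.2 m

The local east axis at (φ, λ) is (−sin λ, cos λ, 0), so ΔE = −sin(9.8213°)·11 + cos(9.8213°)·(-454) = -449.22 m.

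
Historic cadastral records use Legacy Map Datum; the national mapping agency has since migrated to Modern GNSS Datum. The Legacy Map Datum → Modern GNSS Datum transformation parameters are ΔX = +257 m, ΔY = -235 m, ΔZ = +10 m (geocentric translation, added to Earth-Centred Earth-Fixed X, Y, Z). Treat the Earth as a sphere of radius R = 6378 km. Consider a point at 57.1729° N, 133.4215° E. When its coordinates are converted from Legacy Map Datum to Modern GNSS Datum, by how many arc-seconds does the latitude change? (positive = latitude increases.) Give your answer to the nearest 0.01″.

sin φ = 0.840310, cos φ = 0.542106, sin λ = 0.726317, cos λ = -0.687360.
North component: ΔN = −sin φ cos λ·ΔX − sin φ sin λ·ΔY + cos φ·ΔZ = −(0.840310)(-0.687360)(257) − (0.840310)(0.726317)(-235) + (0.542106)(10) = 297.29 m.
1° of latitude spans πR/180 = 111317 m, so Δφ = 297.29 / 111317 × 3600 = 9.614″.

Δφ = 9.61″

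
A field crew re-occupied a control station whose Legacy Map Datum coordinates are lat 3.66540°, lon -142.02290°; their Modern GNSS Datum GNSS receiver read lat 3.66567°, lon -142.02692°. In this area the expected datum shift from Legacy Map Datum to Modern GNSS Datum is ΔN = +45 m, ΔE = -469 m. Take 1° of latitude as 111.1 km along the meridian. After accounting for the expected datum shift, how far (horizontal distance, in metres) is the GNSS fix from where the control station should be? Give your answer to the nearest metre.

28 m

Observed coordinate differences: Δφ = +0.00027°, Δλ = -0.00402°.
Converting to metres (1° lat = 111100 m, cos φ = 0.997954): observed ΔN = 30.0 m, observed ΔE = -445.7 m.
Subtracting the expected shift leaves a residual of 30.0 − (45) = -15.0 m north and -445.7 − (-469) = 23.3 m east.
Residual distance = √((-15.0)² + 23.3²) = 27.7 m.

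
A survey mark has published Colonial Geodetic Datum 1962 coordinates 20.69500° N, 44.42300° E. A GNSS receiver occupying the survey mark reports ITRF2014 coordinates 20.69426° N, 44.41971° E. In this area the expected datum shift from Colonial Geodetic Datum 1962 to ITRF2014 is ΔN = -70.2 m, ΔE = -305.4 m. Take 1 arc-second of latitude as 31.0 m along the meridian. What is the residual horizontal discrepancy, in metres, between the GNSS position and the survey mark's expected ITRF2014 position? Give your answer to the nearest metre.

Observed coordinate differences: Δφ = -0.00074°, Δλ = -0.00329°.
Converting to metres (1° lat = 111600 m, cos φ = 0.935475): observed ΔN = -82.6 m, observed ΔE = -343.5 m.
Subtracting the expected shift leaves a residual of -82.6 − (-70.2) = -12.4 m north and -343.5 − (-305.4) = -38.1 m east.
Residual distance = √((-12.4)² + (-38.1)²) = 40.0 m.

40 m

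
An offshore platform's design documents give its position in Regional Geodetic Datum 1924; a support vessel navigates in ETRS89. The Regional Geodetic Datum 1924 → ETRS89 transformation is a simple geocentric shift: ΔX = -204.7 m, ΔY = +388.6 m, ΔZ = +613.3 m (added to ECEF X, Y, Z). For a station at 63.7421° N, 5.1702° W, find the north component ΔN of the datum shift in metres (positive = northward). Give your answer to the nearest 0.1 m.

ΔN = 485.6 m

At φ = 63.7421°, λ = -5.1702°: sin φ = 0.896812, cos φ = 0.442412, sin λ = -0.090115, cos λ = 0.995931.
ΔN = −sin φ cos λ·ΔX − sin φ sin λ·ΔY + cos φ·ΔZ = −(0.896812)(0.995931)(-204.7) − (0.896812)(-0.090115)(388.6) + (0.442412)(613.3) = 485.57 m.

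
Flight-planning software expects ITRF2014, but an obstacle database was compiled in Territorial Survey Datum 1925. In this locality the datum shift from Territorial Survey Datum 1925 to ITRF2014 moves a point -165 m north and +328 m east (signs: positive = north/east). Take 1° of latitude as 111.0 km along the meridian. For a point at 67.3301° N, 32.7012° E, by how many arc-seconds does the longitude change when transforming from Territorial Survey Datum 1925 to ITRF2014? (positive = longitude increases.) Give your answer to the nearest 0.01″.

At latitude 67.3301°, cos φ = 0.385421.
1° of longitude at this latitude = 111.0 × cos φ = 42.78 km, so Δλ = 328.0 / 42781.8 = 0.0076668° = 27.601″.

Δλ = 27.60″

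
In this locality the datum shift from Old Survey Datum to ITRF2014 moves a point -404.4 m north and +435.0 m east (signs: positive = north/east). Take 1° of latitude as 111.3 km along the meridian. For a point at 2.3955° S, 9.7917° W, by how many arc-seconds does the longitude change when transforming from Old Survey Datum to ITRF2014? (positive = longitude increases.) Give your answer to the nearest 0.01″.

Δλ = 14.08″

At latitude -2.3955°, cos φ = 0.999126.
1° of longitude at this latitude = 111.3 × cos φ = 111.20 km, so Δλ = 435.0 / 111202.7 = 0.0039118° = 14.082″.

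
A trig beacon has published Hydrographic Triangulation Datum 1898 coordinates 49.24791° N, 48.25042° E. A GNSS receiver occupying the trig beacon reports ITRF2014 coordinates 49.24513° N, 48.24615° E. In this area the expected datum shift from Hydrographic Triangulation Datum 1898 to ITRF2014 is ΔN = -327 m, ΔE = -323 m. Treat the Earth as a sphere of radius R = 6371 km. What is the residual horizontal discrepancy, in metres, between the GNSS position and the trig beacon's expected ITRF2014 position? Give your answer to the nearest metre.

Observed coordinate differences: Δφ = -0.00278°, Δλ = -0.00427°.
Converting to metres (1° lat = 111195 m, cos φ = 0.652787): observed ΔN = -309.1 m, observed ΔE = -309.9 m.
Subtracting the expected shift leaves a residual of -309.1 − (-327) = 17.9 m north and -309.9 − (-323) = 13.1 m east.
Residual distance = √(17.9² + 13.1²) = 22.1 m.

22 m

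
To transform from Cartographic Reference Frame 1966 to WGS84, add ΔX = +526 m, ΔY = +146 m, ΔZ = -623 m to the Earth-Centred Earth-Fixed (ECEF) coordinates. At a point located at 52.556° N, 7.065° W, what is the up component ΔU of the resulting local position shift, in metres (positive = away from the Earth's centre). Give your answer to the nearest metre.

ΔU = -188 m

The local up (radial) axis is (cos φ cos λ, cos φ sin λ, sin φ), giving ΔU = 317.372 − 10.918 − 494.630 = -188.18 m.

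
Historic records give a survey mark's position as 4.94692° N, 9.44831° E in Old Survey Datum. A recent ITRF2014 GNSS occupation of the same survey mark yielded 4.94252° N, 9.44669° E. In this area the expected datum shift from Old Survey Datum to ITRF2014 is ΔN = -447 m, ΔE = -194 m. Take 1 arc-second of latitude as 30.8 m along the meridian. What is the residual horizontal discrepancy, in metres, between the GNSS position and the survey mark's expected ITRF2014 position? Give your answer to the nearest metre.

Observed coordinate differences: Δφ = -0.00440°, Δλ = -0.00162°.
Converting to metres (1° lat = 110880 m, cos φ = 0.996275): observed ΔN = -487.9 m, observed ΔE = -179.0 m.
Subtracting the expected shift leaves a residual of -487.9 − (-447) = -40.9 m north and -179.0 − (-194) = 15.0 m east.
Residual distance = √((-40.9)² + 15.0²) = 43.6 m.

44 m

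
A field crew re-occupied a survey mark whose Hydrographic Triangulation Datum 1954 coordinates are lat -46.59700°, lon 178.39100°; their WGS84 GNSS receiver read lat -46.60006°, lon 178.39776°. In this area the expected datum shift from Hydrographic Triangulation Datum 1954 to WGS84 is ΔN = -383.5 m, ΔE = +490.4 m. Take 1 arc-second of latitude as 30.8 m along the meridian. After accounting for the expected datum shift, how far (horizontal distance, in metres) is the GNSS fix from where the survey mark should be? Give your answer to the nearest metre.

Observed coordinate differences: Δφ = -0.00306°, Δλ = +0.00676°.
Converting to metres (1° lat = 110880 m, cos φ = 0.687126): observed ΔN = -339.3 m, observed ΔE = 515.0 m.
Subtracting the expected shift leaves a residual of -339.3 − (-383.5) = 44.2 m north and 515.0 − (490.4) = 24.6 m east.
Residual distance = √(44.2² + 24.6²) = 50.6 m.

51 m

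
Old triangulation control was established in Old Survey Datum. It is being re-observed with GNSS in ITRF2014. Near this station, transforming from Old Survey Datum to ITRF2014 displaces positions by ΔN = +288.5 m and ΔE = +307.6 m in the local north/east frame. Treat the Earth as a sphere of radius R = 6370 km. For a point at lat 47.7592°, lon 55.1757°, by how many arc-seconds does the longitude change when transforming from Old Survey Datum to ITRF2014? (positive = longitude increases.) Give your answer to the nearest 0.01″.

At latitude 47.7592°, cos φ = 0.672248.
One radian of longitude at latitude φ spans R cos φ, so Δλ = ΔE / (R cos φ) = 307.6 / (6370000 × 0.672248) = 7.1832e-05 rad = 14.816″.

Δλ = 14.82″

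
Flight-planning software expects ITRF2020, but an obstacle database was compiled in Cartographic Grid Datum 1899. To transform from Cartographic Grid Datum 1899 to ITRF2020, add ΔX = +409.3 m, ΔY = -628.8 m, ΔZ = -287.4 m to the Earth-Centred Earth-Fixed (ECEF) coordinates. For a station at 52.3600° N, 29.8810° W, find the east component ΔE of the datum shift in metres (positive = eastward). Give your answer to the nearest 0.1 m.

ΔE = -341.3 m

The local east axis at (φ, λ) is (−sin λ, cos λ, 0), so ΔE = −sin(-29.8810°)·409.3 + cos(-29.8810°)·(-628.8) = -341.30 m.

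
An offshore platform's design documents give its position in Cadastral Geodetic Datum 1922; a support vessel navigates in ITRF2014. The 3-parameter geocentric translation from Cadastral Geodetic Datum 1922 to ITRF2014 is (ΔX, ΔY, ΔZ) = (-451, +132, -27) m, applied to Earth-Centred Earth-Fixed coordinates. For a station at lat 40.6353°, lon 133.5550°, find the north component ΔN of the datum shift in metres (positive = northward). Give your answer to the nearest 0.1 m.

ΔN = -285.2 m

The local north axis is (−sin φ cos λ, −sin φ sin λ, cos φ), giving ΔN = -202.381 − 62.299 − 20.489 = -285.17 m.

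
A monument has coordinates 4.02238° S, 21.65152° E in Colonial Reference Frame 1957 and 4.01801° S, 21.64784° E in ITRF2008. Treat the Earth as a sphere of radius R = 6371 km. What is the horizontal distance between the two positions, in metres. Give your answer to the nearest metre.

635 m

Δφ = -4.01801° − -4.02238° = +0.00437°; Δλ = 21.64784° − 21.65152° = -0.00368°.
1° along a meridian = πR/180 = 111195 m.
ΔN = Δφ × 111195 = 485.9 m; ΔE = Δλ × 111195 × cos(-4.02238°) = -0.00368 × 111195 × 0.997537 = -408.2 m.
Distance = √(ΔE² + ΔN²) = √((-408.2)² + 485.9²) = 634.6 m.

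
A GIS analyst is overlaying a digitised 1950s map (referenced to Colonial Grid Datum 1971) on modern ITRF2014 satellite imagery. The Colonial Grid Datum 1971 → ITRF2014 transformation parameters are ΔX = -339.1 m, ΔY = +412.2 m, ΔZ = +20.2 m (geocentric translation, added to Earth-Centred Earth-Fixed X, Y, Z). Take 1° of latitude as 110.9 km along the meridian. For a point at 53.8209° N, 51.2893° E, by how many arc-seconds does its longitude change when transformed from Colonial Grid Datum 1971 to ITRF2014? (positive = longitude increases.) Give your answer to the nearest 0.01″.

sin φ = 0.807176, cos φ = 0.590311, sin λ = 0.780314, cos λ = 0.625388.
East component: ΔE = −sin λ·ΔX + cos λ·ΔY = −(0.780314)(-339.1) + (0.625388)(412.2) = 522.39 m.
1° of latitude spans 110900 m; at latitude φ, 1° of longitude spans that × cos φ = 65465.5 m, so Δλ = 522.39 / 65465.5 × 3600 = 28.727″.

Δλ = 28.73″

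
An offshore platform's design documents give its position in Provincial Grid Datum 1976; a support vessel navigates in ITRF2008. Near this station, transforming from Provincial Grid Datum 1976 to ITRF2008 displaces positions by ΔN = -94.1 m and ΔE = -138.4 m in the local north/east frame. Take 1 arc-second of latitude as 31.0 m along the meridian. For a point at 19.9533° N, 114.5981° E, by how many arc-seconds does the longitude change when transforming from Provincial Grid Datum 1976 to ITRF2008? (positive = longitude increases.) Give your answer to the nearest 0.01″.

Δλ = -4.75″

At latitude 19.9533°, cos φ = 0.939971.
1″ of longitude at this latitude = 31.00 × cos φ = 29.1391 m, so Δλ = -138.4 / 29.1391 = -4.750″.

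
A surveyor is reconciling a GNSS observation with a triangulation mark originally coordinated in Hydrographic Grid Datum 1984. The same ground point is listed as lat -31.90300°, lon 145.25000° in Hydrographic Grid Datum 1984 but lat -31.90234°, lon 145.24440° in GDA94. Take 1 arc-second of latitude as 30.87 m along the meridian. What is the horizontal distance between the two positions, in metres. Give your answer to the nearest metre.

533 m

Δφ = -31.90234° − -31.90300° = +0.00066°; Δλ = 145.24440° − 145.25000° = -0.00560°.
1° of latitude = 3600 × 30.87 = 111132 m.
ΔN = Δφ × 111132 = 73.3 m; ΔE = Δλ × 111132 × cos(-31.90300°) = -0.00560 × 111132 × 0.848944 = -528.3 m.
Distance = √(ΔE² + ΔN²) = √((-528.3)² + 73.3²) = 533.4 m.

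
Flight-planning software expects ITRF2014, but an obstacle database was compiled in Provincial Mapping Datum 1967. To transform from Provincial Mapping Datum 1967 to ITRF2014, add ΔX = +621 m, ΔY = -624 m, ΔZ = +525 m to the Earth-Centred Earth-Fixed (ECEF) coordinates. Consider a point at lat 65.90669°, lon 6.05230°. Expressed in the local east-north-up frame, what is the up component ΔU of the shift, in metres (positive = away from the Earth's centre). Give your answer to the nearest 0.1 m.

ΔU = 704.5 m

At φ = 65.90669°, λ = 6.05230°: sin φ = 0.912882, cos φ = 0.408224, sin λ = 0.105436, cos λ = 0.994426.
ΔU = cos φ cos λ·ΔX + cos φ sin λ·ΔY + sin φ·ΔZ = (0.408224)(0.994426)(621) + (0.408224)(0.105436)(-624) + (0.912882)(525) = 704.50 m.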